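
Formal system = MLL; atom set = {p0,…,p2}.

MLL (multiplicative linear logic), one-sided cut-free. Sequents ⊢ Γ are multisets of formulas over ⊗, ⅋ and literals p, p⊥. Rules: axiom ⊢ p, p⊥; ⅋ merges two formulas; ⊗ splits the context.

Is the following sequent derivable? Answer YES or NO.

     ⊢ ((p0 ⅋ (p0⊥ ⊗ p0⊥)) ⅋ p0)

Proof tree:
[⅋]  ⊢ ((p0 ⅋ (p0⊥ ⊗ p0⊥)) ⅋ p0)
  [⅋]  ⊢ p0, (p0 ⅋ (p0⊥ ⊗ p0⊥))
    [⊗]  ⊢ p0, p0, (p0⊥ ⊗ p0⊥)
      [Ax]  ⊢ p0, p0⊥
      [Ax]  ⊢ p0, p0⊥

Result: YES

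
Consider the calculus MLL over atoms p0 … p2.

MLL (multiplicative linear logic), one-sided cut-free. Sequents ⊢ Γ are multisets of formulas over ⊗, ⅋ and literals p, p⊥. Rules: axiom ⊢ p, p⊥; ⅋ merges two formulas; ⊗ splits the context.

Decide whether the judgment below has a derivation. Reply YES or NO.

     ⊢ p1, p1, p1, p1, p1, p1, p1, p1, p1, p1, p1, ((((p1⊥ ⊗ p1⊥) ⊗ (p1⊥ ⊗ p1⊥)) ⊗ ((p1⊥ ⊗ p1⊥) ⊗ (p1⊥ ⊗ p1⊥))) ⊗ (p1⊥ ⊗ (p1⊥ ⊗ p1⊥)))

Derivation trace:
[⊗]  ⊢ p1, p1, p1, p1, p1, p1, p1, p1, p1, p1, p1, ((((p1⊥ ⊗ p1⊥) ⊗ (p1⊥ ⊗ p1⊥)) ⊗ ((p1⊥ ⊗ p1⊥) ⊗ (p1⊥ ⊗ p1⊥))) ⊗ (p1⊥ ⊗ (p1⊥ ⊗ p1⊥)))
  [⊗]  ⊢ p1, p1, p1, p1, p1, p1, p1, p1, (((p1⊥ ⊗ p1⊥) ⊗ (p1⊥ ⊗ p1⊥)) ⊗ ((p1⊥ ⊗ p1⊥) ⊗ (p1⊥ ⊗ p1⊥)))
    [⊗]  ⊢ p1, p1, p1, p1, ((p1⊥ ⊗ p1⊥) ⊗ (p1⊥ ⊗ p1⊥))
      [⊗]  ⊢ p1, p1, (p1⊥ ⊗ p1⊥)
        [Ax]  ⊢ p1, p1⊥
        [Ax]  ⊢ p1, p1⊥
      [⊗]  ⊢ p1, p1, (p1⊥ ⊗ p1⊥)
        [Ax]  ⊢ p1, p1⊥
        [Ax]  ⊢ p1, p1⊥
    [⊗]  ⊢ p1, p1, p1, p1, ((p1⊥ ⊗ p1⊥) ⊗ (p1⊥ ⊗ p1⊥))
      [⊗]  ⊢ p1, p1, (p1⊥ ⊗ p1⊥)
        [Ax]  ⊢ p1, p1⊥
        [Ax]  ⊢ p1, p1⊥
      [⊗]  ⊢ p1, p1, (p1⊥ ⊗ p1⊥)
        [Ax]  ⊢ p1, p1⊥
        [Ax]  ⊢ p1, p1⊥
  [⊗]  ⊢ p1, p1, p1, (p1⊥ ⊗ (p1⊥ ⊗ p1⊥))
    [Ax]  ⊢ p1, p1⊥
    [⊗]  ⊢ p1, p1, (p1⊥ ⊗ p1⊥)
      [Ax]  ⊢ p1, p1⊥
      [Ax]  ⊢ p1, p1⊥

Result: YES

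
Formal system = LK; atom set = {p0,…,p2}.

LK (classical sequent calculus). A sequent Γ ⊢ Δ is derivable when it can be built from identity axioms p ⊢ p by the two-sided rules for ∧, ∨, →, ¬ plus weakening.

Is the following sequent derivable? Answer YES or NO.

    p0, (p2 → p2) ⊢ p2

Truth-table refutation:
  v=000: Γ:[p0=F, (p2 → p2)=T] Δ:[p2=F] refutes=False
  v=001: Γ:[p0=F, (p2 → p2)=T] Δ:[p2=T] refutes=False
  v=010: Γ:[p0=F, (p2 → p2)=T] Δ:[p2=F] refutes=False
  v=011: Γ:[p0=F, (p2 → p2)=T] Δ:[p2=T] refutes=False
  v=100: Γ:[p0=T, (p2 → p2)=T] Δ:[p2=F] refutes=True  ← countermodel

Result: NO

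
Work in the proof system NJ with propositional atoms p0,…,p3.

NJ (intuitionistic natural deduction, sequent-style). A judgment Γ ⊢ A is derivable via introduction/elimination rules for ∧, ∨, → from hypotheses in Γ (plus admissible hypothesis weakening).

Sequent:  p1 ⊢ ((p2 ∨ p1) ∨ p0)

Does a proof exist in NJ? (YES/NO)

Derivation trace:
[∨I₁] p1 ⊢ ((p2 ∨ p1) ∨ p0)
  [∨I₂] p1 ⊢ (p2 ∨ p1)
    [Ax] p1 ⊢ p1

Result: YES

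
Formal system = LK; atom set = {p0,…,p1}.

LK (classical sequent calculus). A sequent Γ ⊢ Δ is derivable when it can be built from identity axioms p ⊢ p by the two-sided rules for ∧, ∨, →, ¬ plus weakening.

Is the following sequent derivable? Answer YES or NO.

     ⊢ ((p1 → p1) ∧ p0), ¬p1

Truth-table refutation:
  v=00: Γ:[] Δ:[((p1 → p1) ∧ p0)=F, ¬p1=T] refutes=False
  v=01: Γ:[] Δ:[((p1 → p1) ∧ p0)=F, ¬p1=F] refutes=True  ← countermodel

Result: NO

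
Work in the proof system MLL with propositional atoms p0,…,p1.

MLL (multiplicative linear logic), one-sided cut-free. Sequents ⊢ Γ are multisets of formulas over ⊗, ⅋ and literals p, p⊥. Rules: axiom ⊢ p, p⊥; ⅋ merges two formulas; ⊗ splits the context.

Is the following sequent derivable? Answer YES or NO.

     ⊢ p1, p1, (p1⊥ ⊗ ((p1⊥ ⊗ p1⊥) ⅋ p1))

Derivation (root first):
[⊗]  ⊢ p1, p1, (p1⊥ ⊗ ((p1⊥ ⊗ p1⊥) ⅋ p1))
  [Ax]  ⊢ p1, p1⊥
  [⅋]  ⊢ p1, ((p1⊥ ⊗ p1⊥) ⅋ p1)
    [⊗]  ⊢ p1, p1, (p1⊥ ⊗ p1⊥)
      [Ax]  ⊢ p1, p1⊥
      [Ax]  ⊢ p1, p1⊥

Result: YES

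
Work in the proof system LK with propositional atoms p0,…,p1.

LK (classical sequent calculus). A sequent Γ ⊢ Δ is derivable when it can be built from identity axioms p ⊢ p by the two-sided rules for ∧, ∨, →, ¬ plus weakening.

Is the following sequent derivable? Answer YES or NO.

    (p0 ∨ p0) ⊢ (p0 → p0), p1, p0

Proof tree:
[∨L] (p0 ∨ p0) ⊢ (p0 → p0), p1, p0
  [WR] p0 ⊢ (p0 → p0), p1
    [WL] p0 ⊢ (p0 → p0)
      [→R]  ⊢ (p0 → p0)
        [Ax] p0 ⊢ p0
  [Ax] p0 ⊢ p0

Result: YES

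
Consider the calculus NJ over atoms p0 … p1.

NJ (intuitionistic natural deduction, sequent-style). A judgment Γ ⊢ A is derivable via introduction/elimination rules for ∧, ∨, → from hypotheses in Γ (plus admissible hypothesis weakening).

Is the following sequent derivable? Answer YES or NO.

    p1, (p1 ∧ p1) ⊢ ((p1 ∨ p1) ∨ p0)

Derivation (root first):
[Wk] p1, (p1 ∧ p1) ⊢ ((p1 ∨ p1) ∨ p0)
  [∨I₁] p1 ⊢ ((p1 ∨ p1) ∨ p0)
    [∨I₂] p1 ⊢ (p1 ∨ p1)
      [Ax] p1 ⊢ p1

Result: YES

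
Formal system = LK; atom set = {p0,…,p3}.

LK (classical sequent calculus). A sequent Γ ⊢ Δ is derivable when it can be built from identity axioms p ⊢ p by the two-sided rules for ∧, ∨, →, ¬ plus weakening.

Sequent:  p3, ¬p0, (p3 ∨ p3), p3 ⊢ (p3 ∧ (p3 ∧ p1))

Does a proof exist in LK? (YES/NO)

Truth-table refutation:
  v=0000: Γ:[p3=F, ¬p0=T, (p3 ∨ p3)=F, p3=F] Δ:[(p3 ∧ (p3 ∧ p1))=F] refutes=False
  v=0001: Γ:[p3=T, ¬p0=T, (p3 ∨ p3)=T, p3=T] Δ:[(p3 ∧ (p3 ∧ p1))=F] refutes=True  ← countermodel

Result: NO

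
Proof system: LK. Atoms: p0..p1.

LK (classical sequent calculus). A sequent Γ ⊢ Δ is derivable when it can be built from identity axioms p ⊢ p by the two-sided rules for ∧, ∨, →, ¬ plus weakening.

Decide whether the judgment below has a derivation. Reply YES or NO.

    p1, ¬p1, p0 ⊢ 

Derivation (root first):
[WL] p1, ¬p1, p0 ⊢ 
  [¬L] p1, ¬p1 ⊢ 
    [Ax] p1 ⊢ p1

Result: YES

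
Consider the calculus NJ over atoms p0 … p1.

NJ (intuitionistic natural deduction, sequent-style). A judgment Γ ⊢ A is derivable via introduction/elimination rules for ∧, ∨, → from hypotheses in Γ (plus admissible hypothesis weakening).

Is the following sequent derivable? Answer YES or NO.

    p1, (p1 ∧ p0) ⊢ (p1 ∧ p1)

Proof tree:
[Wk] p1, (p1 ∧ p0) ⊢ (p1 ∧ p1)
  [∧I] p1 ⊢ (p1 ∧ p1)
    [Wk] p1, p1 ⊢ p1
      [Ax] p1 ⊢ p1
    [Ax] p1 ⊢ p1

Result: YES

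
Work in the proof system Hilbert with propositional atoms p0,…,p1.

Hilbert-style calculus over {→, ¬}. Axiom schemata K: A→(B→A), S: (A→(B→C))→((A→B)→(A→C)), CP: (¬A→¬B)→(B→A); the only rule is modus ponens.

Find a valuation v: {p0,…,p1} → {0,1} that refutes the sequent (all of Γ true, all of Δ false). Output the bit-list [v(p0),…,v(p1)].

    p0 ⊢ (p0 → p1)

Truth-table refutation:
  v=00: Γ:[p0=F] Δ:[(p0 → p1)=T] refutes=False
  v=01: Γ:[p0=F] Δ:[(p0 → p1)=T] refutes=False
  v=10: Γ:[p0=T] Δ:[(p0 → p1)=F] refutes=True  ← countermodel

Result: [1, 0]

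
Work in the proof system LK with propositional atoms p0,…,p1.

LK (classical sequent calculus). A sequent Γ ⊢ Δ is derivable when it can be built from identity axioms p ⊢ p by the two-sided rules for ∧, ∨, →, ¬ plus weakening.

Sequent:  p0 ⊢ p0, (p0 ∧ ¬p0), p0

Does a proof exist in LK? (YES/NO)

Derivation (root first):
[WR] p0 ⊢ p0, (p0 ∧ ¬p0), p0
  [∧R] p0 ⊢ p0, (p0 ∧ ¬p0)
    [Ax] p0 ⊢ p0
    [¬R]  ⊢ p0, ¬p0
      [Ax] p0 ⊢ p0

Result: YES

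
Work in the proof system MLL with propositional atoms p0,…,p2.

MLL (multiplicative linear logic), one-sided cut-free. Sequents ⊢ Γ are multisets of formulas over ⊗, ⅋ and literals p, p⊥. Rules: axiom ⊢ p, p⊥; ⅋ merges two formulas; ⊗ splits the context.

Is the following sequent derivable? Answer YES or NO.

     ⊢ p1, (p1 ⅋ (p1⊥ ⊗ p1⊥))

Derivation (root first):
[⅋]  ⊢ p1, (p1 ⅋ (p1⊥ ⊗ p1⊥))
  [⊗]  ⊢ p1, p1, (p1⊥ ⊗ p1⊥)
    [Ax]  ⊢ p1, p1⊥
    [Ax]  ⊢ p1, p1⊥

Result: YES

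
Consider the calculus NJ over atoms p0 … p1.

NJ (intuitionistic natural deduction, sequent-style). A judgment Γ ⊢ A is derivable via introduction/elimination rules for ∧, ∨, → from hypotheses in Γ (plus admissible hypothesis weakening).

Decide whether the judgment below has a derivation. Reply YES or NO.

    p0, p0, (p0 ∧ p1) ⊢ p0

Derivation trace:
[Wk] p0, p0, (p0 ∧ p1) ⊢ p0
  [Wk] p0, p0 ⊢ p0
    [Ax] p0 ⊢ p0

Result: YES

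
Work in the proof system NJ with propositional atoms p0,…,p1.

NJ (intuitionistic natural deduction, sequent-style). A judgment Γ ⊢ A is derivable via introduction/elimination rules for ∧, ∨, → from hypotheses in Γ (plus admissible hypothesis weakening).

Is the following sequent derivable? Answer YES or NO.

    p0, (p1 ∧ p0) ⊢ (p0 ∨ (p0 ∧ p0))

Proof tree:
[∨I₂] p0, (p1 ∧ p0) ⊢ (p0 ∨ (p0 ∧ p0))
  [Wk] p0, (p1 ∧ p0) ⊢ (p0 ∧ p0)
    [∧I] p0 ⊢ (p0 ∧ p0)
      [Ax] p0 ⊢ p0
      [Ax] p0 ⊢ p0

Result: YES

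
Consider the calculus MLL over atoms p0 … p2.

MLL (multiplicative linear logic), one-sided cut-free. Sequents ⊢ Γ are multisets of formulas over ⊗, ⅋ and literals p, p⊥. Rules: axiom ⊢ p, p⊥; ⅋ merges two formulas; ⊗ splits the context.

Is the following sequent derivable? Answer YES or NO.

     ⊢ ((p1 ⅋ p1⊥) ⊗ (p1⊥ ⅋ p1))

Proof tree:
[⊗]  ⊢ ((p1 ⅋ p1⊥) ⊗ (p1⊥ ⅋ p1))
  [⅋]  ⊢ (p1 ⅋ p1⊥)
    [Ax]  ⊢ p1, p1⊥
  [⅋]  ⊢ (p1⊥ ⅋ p1)
    [Ax]  ⊢ p1, p1⊥

Result: YES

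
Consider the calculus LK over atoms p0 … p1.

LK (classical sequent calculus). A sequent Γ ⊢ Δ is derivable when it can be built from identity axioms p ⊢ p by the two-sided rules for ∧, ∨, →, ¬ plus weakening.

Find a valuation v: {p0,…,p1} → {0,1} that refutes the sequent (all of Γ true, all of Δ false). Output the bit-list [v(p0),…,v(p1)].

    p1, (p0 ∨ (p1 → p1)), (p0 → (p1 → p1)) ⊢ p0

Truth-table refutation:
  v=00: Γ:[p1=F, (p0 ∨ (p1 → p1))=T, (p0 → (p1 → p1))=T] Δ:[p0=F] refutes=False
  v=01: Γ:[p1=T, (p0 ∨ (p1 → p1))=T, (p0 → (p1 → p1))=T] Δ:[p0=F] refutes=True  ← countermodel

Result: [0, 1]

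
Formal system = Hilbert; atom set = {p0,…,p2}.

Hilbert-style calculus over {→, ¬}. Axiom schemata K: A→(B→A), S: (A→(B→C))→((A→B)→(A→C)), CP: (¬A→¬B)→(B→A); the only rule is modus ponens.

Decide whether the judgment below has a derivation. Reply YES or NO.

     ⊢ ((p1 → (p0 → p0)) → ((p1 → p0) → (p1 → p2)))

Truth-table refutation:
  v=000: Γ:[] Δ:[((p1 → (p0 → p0)) → ((p1 → p0) → (p1 → p2)))=T] refutes=False
  v=001: Γ:[] Δ:[((p1 → (p0 → p0)) → ((p1 → p0) → (p1 → p2)))=T] refutes=False
  v=010: Γ:[] Δ:[((p1 → (p0 → p0)) → ((p1 → p0) → (p1 → p2)))=T] refutes=False
  v=011: Γ:[] Δ:[((p1 → (p0 → p0)) → ((p1 → p0) → (p1 → p2)))=T] refutes=False
  v=100: Γ:[] Δ:[((p1 → (p0 → p0)) → ((p1 → p0) → (p1 → p2)))=T] refutes=False
  v=101: Γ:[] Δ:[((p1 → (p0 → p0)) → ((p1 → p0) → (p1 → p2)))=T] refutes=False
  v=110: Γ:[] Δ:[((p1 → (p0 → p0)) → ((p1 → p0) → (p1 → p2)))=F] refutes=True  ← countermodel

Result: NO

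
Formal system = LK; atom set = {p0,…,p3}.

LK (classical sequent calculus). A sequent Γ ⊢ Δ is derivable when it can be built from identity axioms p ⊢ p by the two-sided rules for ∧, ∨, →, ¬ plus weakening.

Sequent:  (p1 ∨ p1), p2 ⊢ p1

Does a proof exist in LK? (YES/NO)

Proof tree:
[WL] (p1 ∨ p1), p2 ⊢ p1
  [∨L] (p1 ∨ p1) ⊢ p1
    [Ax] p1 ⊢ p1
    [Ax] p1 ⊢ p1

Result: YES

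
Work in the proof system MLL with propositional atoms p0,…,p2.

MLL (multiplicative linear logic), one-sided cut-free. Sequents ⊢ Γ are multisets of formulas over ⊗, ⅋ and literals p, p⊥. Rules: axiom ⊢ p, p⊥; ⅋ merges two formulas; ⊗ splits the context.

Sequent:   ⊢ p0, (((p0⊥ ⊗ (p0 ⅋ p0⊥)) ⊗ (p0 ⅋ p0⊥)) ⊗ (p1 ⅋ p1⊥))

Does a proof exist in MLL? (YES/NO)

Proof tree:
[⊗]  ⊢ p0, (((p0⊥ ⊗ (p0 ⅋ p0⊥)) ⊗ (p0 ⅋ p0⊥)) ⊗ (p1 ⅋ p1⊥))
  [⊗]  ⊢ p0, ((p0⊥ ⊗ (p0 ⅋ p0⊥)) ⊗ (p0 ⅋ p0⊥))
    [⊗]  ⊢ p0, (p0⊥ ⊗ (p0 ⅋ p0⊥))
      [Ax]  ⊢ p0, p0⊥
      [⅋]  ⊢ (p0 ⅋ p0⊥)
        [Ax]  ⊢ p0, p0⊥
    [⅋]  ⊢ (p0 ⅋ p0⊥)
      [Ax]  ⊢ p0, p0⊥
  [⅋]  ⊢ (p1 ⅋ p1⊥)
    [Ax]  ⊢ p1, p1⊥

Result: YES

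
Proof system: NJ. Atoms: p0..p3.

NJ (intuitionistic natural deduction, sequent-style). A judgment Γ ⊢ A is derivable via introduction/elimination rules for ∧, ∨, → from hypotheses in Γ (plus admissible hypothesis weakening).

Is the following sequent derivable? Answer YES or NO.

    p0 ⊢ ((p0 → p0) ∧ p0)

Proof tree:
[∧I] p0 ⊢ ((p0 → p0) ∧ p0)
  [→I]  ⊢ (p0 → p0)
    [Ax] p0 ⊢ p0
  [Ax] p0 ⊢ p0

Result: YES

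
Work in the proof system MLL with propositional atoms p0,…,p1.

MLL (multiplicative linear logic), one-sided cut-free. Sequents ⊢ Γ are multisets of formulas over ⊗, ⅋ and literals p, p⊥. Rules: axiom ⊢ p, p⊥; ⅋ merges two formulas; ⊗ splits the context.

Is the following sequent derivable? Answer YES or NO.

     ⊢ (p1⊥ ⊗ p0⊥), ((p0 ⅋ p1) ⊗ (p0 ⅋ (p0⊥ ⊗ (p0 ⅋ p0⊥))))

Derivation (root first):
[⊗]  ⊢ (p1⊥ ⊗ p0⊥), ((p0 ⅋ p1) ⊗ (p0 ⅋ (p0⊥ ⊗ (p0 ⅋ p0⊥))))
  [⅋]  ⊢ (p1⊥ ⊗ p0⊥), (p0 ⅋ p1)
    [⊗]  ⊢ p1, p0, (p1⊥ ⊗ p0⊥)
      [Ax]  ⊢ p1, p1⊥
      [Ax]  ⊢ p0, p0⊥
  [⅋]  ⊢ (p0 ⅋ (p0⊥ ⊗ (p0 ⅋ p0⊥)))
    [⊗]  ⊢ p0, (p0⊥ ⊗ (p0 ⅋ p0⊥))
      [Ax]  ⊢ p0, p0⊥
      [⅋]  ⊢ (p0 ⅋ p0⊥)
        [Ax]  ⊢ p0, p0⊥

Result: YES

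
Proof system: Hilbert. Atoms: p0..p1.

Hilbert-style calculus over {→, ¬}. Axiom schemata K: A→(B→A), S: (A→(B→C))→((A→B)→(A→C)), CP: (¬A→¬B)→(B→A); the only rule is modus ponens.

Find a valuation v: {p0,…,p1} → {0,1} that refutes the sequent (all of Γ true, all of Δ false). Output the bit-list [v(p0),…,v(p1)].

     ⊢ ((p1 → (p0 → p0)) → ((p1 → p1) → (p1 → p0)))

Enumerate valuations to refute Γ ⊢ Δ:
  v=00: Γ:[] Δ:[((p1 → (p0 → p0)) → ((p1 → p1) → (p1 → p0)))=T] refutes=False
  v=01: Γ:[] Δ:[((p1 → (p0 → p0)) → ((p1 → p1) → (p1 → p0)))=F] refutes=True  ← countermodel

Result: [0, 1]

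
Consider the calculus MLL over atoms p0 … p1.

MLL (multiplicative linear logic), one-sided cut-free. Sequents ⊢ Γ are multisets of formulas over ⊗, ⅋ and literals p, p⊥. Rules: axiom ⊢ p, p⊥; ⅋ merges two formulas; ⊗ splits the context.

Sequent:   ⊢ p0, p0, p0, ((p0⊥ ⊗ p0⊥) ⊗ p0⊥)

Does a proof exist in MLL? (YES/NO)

Derivation (root first):
[⊗]  ⊢ p0, p0, p0, ((p0⊥ ⊗ p0⊥) ⊗ p0⊥)
  [⊗]  ⊢ p0, p0, (p0⊥ ⊗ p0⊥)
    [Ax]  ⊢ p0, p0⊥
    [Ax]  ⊢ p0, p0⊥
  [Ax]  ⊢ p0, p0⊥

Result: YES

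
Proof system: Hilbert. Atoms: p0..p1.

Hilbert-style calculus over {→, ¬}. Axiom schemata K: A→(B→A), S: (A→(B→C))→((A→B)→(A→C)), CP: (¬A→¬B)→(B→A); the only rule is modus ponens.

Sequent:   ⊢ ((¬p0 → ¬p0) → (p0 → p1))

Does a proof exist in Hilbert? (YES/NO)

Search for a countermodel by truth-table:
  v=00: Γ:[] Δ:[((¬p0 → ¬p0) → (p0 → p1))=T] refutes=False
  v=01: Γ:[] Δ:[((¬p0 → ¬p0) → (p0 → p1))=T] refutes=False
  v=10: Γ:[] Δ:[((¬p0 → ¬p0) → (p0 → p1))=F] refutes=True  ← countermodel

Result: NO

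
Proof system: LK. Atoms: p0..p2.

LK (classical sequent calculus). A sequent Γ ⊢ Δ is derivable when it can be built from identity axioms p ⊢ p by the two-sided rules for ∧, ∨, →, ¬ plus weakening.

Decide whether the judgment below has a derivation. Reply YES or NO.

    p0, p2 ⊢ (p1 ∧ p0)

Truth-table refutation:
  v=000: Γ:[p0=F, p2=F] Δ:[(p1 ∧ p0)=F] refutes=False
  v=001: Γ:[p0=F, p2=T] Δ:[(p1 ∧ p0)=F] refutes=False
  v=010: Γ:[p0=F, p2=F] Δ:[(p1 ∧ p0)=F] refutes=False
  v=011: Γ:[p0=F, p2=T] Δ:[(p1 ∧ p0)=F] refutes=False
  v=100: Γ:[p0=T, p2=F] Δ:[(p1 ∧ p0)=F] refutes=False
  v=101: Γ:[p0=T, p2=T] Δ:[(p1 ∧ p0)=F] refutes=True  ← countermodel

Result: NO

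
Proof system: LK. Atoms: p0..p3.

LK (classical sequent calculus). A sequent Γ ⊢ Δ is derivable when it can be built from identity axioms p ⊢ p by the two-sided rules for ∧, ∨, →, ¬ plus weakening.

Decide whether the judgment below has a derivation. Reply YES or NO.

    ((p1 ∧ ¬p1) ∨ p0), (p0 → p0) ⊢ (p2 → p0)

Derivation (root first):
[→L] ((p1 ∧ ¬p1) ∨ p0), (p0 → p0) ⊢ (p2 → p0)
  [∨L] ((p1 ∧ ¬p1) ∨ p0) ⊢ p0
    [∧L] (p1 ∧ ¬p1) ⊢ 
      [¬L] p1, ¬p1 ⊢ 
        [Ax] p1 ⊢ p1
    [Ax] p0 ⊢ p0
  [→R] p0 ⊢ (p2 → p0)
    [WL] p0, p2 ⊢ p0
      [Ax] p0 ⊢ p0

Result: YES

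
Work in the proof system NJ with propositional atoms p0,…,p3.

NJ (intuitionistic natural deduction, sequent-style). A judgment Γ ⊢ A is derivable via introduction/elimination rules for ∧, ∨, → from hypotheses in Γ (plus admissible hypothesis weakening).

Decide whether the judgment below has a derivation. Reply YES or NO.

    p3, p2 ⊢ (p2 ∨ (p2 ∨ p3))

Proof tree:
[Wk] p3, p2 ⊢ (p2 ∨ (p2 ∨ p3))
  [∨I₂] p3 ⊢ (p2 ∨ (p2 ∨ p3))
    [∨I₂] p3 ⊢ (p2 ∨ p3)
      [Ax] p3 ⊢ p3

Result: YES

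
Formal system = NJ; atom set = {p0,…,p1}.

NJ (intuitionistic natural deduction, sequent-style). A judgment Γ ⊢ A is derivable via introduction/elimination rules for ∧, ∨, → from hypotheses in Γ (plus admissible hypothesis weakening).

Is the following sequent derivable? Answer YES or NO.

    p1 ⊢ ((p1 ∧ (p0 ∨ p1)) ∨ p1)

Derivation (root first):
[∨I₁] p1 ⊢ ((p1 ∧ (p0 ∨ p1)) ∨ p1)
  [∧I] p1 ⊢ (p1 ∧ (p0 ∨ p1))
    [Ax] p1 ⊢ p1
    [∨I₂] p1 ⊢ (p0 ∨ p1)
      [Ax] p1 ⊢ p1

Result: YES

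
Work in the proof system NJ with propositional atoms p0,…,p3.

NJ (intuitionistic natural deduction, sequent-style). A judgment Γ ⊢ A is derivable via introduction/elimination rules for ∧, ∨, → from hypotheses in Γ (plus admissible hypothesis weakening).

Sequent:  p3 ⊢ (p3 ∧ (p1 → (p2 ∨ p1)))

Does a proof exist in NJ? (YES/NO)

Derivation (root first):
[∧I] p3 ⊢ (p3 ∧ (p1 → (p2 ∨ p1)))
  [Ax] p3 ⊢ p3
  [→I]  ⊢ (p1 → (p2 ∨ p1))
    [∨I₂] p1 ⊢ (p2 ∨ p1)
      [Ax] p1 ⊢ p1

Result: YES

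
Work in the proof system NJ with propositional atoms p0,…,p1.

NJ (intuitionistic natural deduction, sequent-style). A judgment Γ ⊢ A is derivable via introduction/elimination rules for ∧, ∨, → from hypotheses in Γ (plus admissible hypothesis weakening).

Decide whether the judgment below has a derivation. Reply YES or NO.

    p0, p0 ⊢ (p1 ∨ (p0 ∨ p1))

Proof tree:
[∨I₂] p0, p0 ⊢ (p1 ∨ (p0 ∨ p1))
  [Wk] p0, p0 ⊢ (p0 ∨ p1)
    [∨I₁] p0 ⊢ (p0 ∨ p1)
      [Ax] p0 ⊢ p0

Result: YES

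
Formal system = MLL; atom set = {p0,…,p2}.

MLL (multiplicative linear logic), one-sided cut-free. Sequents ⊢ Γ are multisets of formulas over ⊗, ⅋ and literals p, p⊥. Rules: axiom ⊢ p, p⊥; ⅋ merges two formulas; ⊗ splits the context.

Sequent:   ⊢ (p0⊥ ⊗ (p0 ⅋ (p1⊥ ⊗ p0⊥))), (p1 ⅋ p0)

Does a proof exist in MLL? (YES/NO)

Derivation (root first):
[⅋]  ⊢ (p0⊥ ⊗ (p0 ⅋ (p1⊥ ⊗ p0⊥))), (p1 ⅋ p0)
  [⊗]  ⊢ p0, p1, (p0⊥ ⊗ (p0 ⅋ (p1⊥ ⊗ p0⊥)))
    [Ax]  ⊢ p0, p0⊥
    [⅋]  ⊢ p1, (p0 ⅋ (p1⊥ ⊗ p0⊥))
      [⊗]  ⊢ p1, p0, (p1⊥ ⊗ p0⊥)
        [Ax]  ⊢ p1, p1⊥
        [Ax]  ⊢ p0, p0⊥

Result: YES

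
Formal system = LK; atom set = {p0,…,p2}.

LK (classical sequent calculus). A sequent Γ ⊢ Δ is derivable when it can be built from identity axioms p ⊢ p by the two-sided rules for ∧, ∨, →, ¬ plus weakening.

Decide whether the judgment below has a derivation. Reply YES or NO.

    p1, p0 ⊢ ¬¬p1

Derivation (root first):
[¬R] p1, p0 ⊢ ¬¬p1
  [WL] p1, ¬p1, p0 ⊢ 
    [¬L] p1, ¬p1 ⊢ 
      [Ax] p1 ⊢ p1

Result: YES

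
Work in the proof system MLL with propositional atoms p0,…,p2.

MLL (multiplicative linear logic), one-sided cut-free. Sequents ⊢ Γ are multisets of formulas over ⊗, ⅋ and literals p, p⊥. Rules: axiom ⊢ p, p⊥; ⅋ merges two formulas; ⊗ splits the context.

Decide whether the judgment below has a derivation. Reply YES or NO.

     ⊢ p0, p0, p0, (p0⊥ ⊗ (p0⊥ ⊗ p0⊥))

Derivation (root first):
[⊗]  ⊢ p0, p0, p0, (p0⊥ ⊗ (p0⊥ ⊗ p0⊥))
  [Ax]  ⊢ p0, p0⊥
  [⊗]  ⊢ p0, p0, (p0⊥ ⊗ p0⊥)
    [Ax]  ⊢ p0, p0⊥
    [Ax]  ⊢ p0, p0⊥

Result: YES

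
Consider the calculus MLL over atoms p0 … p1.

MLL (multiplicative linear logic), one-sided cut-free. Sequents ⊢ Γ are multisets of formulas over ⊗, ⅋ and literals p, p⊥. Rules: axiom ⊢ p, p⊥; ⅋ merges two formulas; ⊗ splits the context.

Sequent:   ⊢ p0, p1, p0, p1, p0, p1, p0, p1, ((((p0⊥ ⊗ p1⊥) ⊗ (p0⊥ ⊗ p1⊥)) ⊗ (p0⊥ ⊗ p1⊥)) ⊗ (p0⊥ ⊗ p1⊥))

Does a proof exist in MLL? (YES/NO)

Derivation trace:
[⊗]  ⊢ p0, p1, p0, p1, p0, p1, p0, p1, ((((p0⊥ ⊗ p1⊥) ⊗ (p0⊥ ⊗ p1⊥)) ⊗ (p0⊥ ⊗ p1⊥)) ⊗ (p0⊥ ⊗ p1⊥))
  [⊗]  ⊢ p0, p1, p0, p1, p0, p1, (((p0⊥ ⊗ p1⊥) ⊗ (p0⊥ ⊗ p1⊥)) ⊗ (p0⊥ ⊗ p1⊥))
    [⊗]  ⊢ p0, p1, p0, p1, ((p0⊥ ⊗ p1⊥) ⊗ (p0⊥ ⊗ p1⊥))
      [⊗]  ⊢ p0, p1, (p0⊥ ⊗ p1⊥)
        [Ax]  ⊢ p0, p0⊥
        [Ax]  ⊢ p1, p1⊥
      [⊗]  ⊢ p0, p1, (p0⊥ ⊗ p1⊥)
        [Ax]  ⊢ p0, p0⊥
        [Ax]  ⊢ p1, p1⊥
    [⊗]  ⊢ p0, p1, (p0⊥ ⊗ p1⊥)
      [Ax]  ⊢ p0, p0⊥
      [Ax]  ⊢ p1, p1⊥
  [⊗]  ⊢ p0, p1, (p0⊥ ⊗ p1⊥)
    [Ax]  ⊢ p0, p0⊥
    [Ax]  ⊢ p1, p1⊥

Result: YES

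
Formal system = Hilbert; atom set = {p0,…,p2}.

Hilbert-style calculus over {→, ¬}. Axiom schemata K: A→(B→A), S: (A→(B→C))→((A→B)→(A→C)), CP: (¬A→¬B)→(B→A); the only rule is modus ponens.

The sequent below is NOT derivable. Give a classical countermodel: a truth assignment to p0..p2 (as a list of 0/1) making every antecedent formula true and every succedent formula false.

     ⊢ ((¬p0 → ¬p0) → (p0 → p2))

Enumerate valuations to refute Γ ⊢ Δ:
  v=000: Γ:[] Δ:[((¬p0 → ¬p0) → (p0 → p2))=T] refutes=False
  v=001: Γ:[] Δ:[((¬p0 → ¬p0) → (p0 → p2))=T] refutes=False
  v=010: Γ:[] Δ:[((¬p0 → ¬p0) → (p0 → p2))=T] refutes=False
  v=011: Γ:[] Δ:[((¬p0 → ¬p0) → (p0 → p2))=T] refutes=False
  v=100: Γ:[] Δ:[((¬p0 → ¬p0) → (p0 → p2))=F] refutes=True  ← countermodel

Result: [1, 0, 0]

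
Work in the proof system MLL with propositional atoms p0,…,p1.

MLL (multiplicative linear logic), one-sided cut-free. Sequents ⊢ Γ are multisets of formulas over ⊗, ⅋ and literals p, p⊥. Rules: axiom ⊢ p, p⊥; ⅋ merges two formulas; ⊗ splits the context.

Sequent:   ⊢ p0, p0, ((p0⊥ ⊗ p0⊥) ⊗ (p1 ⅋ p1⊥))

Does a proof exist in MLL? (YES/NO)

Derivation trace:
[⊗]  ⊢ p0, p0, ((p0⊥ ⊗ p0⊥) ⊗ (p1 ⅋ p1⊥))
  [⊗]  ⊢ p0, p0, (p0⊥ ⊗ p0⊥)
    [Ax]  ⊢ p0, p0⊥
    [Ax]  ⊢ p0, p0⊥
  [⅋]  ⊢ (p1 ⅋ p1⊥)
    [Ax]  ⊢ p1, p1⊥

Result: YES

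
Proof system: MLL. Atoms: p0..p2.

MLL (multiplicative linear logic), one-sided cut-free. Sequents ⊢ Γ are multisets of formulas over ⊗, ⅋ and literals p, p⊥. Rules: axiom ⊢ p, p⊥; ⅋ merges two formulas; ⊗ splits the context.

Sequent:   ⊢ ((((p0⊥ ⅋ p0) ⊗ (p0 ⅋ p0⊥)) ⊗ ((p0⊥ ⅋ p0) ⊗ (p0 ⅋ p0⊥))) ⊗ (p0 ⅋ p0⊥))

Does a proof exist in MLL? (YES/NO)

Proof tree:
[⊗]  ⊢ ((((p0⊥ ⅋ p0) ⊗ (p0 ⅋ p0⊥)) ⊗ ((p0⊥ ⅋ p0) ⊗ (p0 ⅋ p0⊥))) ⊗ (p0 ⅋ p0⊥))
  [⊗]  ⊢ (((p0⊥ ⅋ p0) ⊗ (p0 ⅋ p0⊥)) ⊗ ((p0⊥ ⅋ p0) ⊗ (p0 ⅋ p0⊥)))
    [⊗]  ⊢ ((p0⊥ ⅋ p0) ⊗ (p0 ⅋ p0⊥))
      [⅋]  ⊢ (p0⊥ ⅋ p0)
        [Ax]  ⊢ p0, p0⊥
      [⅋]  ⊢ (p0 ⅋ p0⊥)
        [Ax]  ⊢ p0, p0⊥
    [⊗]  ⊢ ((p0⊥ ⅋ p0) ⊗ (p0 ⅋ p0⊥))
      [⅋]  ⊢ (p0⊥ ⅋ p0)
        [Ax]  ⊢ p0, p0⊥
      [⅋]  ⊢ (p0 ⅋ p0⊥)
        [Ax]  ⊢ p0, p0⊥
  [⅋]  ⊢ (p0 ⅋ p0⊥)
    [Ax]  ⊢ p0, p0⊥

Result: YES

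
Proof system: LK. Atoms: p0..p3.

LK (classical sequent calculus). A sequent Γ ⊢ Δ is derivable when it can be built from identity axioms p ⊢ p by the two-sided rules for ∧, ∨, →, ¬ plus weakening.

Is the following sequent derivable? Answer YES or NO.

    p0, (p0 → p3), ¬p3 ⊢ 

Derivation trace:
[¬L] p0, (p0 → p3), ¬p3 ⊢ 
  [→L] p0, (p0 → p3) ⊢ p3
    [Ax] p0 ⊢ p0
    [Ax] p3 ⊢ p3

Result: YES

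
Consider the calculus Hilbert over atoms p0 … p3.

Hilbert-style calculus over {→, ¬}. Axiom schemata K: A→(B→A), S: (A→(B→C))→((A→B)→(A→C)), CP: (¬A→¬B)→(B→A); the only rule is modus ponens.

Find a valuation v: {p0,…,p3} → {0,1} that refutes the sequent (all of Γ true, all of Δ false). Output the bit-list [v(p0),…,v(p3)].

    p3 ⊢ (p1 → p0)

Truth-table refutation:
  v=0000: Γ:[p3=F] Δ:[(p1 → p0)=T] refutes=False
  v=0001: Γ:[p3=T] Δ:[(p1 → p0)=T] refutes=False
  v=0010: Γ:[p3=F] Δ:[(p1 → p0)=T] refutes=False
  v=0011: Γ:[p3=T] Δ:[(p1 → p0)=T] refutes=False
  v=0100: Γ:[p3=F] Δ:[(p1 → p0)=F] refutes=False
  v=0101: Γ:[p3=T] Δ:[(p1 → p0)=F] refutes=True  ← countermodel

Result: [0, 1, 0, 1]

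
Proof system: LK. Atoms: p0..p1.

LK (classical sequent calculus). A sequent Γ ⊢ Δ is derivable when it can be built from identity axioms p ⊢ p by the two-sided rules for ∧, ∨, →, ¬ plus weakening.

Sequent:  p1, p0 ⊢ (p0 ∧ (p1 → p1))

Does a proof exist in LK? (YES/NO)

Derivation (root first):
[∧R] p1, p0 ⊢ (p0 ∧ (p1 → p1))
  [Ax] p0 ⊢ p0
  [→R] p1 ⊢ (p1 → p1)
    [WL] p1, p1 ⊢ p1
      [Ax] p1 ⊢ p1

Result: YES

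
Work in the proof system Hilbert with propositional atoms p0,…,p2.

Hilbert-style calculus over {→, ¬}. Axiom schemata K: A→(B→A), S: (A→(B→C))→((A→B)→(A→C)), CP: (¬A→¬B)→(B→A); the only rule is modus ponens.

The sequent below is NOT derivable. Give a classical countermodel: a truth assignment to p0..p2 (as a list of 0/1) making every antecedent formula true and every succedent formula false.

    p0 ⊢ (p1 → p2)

Truth-table refutation:
  v=000: Γ:[p0=F] Δ:[(p1 → p2)=T] refutes=False
  v=001: Γ:[p0=F] Δ:[(p1 → p2)=T] refutes=False
  v=010: Γ:[p0=F] Δ:[(p1 → p2)=F] refutes=False
  v=011: Γ:[p0=F] Δ:[(p1 → p2)=T] refutes=False
  v=100: Γ:[p0=T] Δ:[(p1 → p2)=T] refutes=False
  v=101: Γ:[p0=T] Δ:[(p1 → p2)=T] refutes=False
  v=110: Γ:[p0=T] Δ:[(p1 → p2)=F] refutes=True  ← countermodel

Result: [1, 1, 0]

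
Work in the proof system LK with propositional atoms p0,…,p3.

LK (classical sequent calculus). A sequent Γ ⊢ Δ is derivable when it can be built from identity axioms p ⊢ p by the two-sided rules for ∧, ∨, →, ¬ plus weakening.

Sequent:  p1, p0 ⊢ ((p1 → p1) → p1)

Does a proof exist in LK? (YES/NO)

Derivation trace:
[→R] p1, p0 ⊢ ((p1 → p1) → p1)
  [→L] p1, p0, (p1 → p1) ⊢ p1
    [WL] p1, p0 ⊢ p1
      [Ax] p1 ⊢ p1
    [Ax] p1 ⊢ p1

Result: YES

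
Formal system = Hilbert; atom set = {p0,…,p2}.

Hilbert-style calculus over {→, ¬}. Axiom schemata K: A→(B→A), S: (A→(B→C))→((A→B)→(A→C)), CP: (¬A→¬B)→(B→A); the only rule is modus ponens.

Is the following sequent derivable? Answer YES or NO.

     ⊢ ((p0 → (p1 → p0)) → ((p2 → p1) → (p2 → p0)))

Truth-table refutation:
  v=000: Γ:[] Δ:[((p0 → (p1 → p0)) → ((p2 → p1) → (p2 → p0)))=T] refutes=False
  v=001: Γ:[] Δ:[((p0 → (p1 → p0)) → ((p2 → p1) → (p2 → p0)))=T] refutes=False
  v=010: Γ:[] Δ:[((p0 → (p1 → p0)) → ((p2 → p1) → (p2 → p0)))=T] refutes=False
  v=011: Γ:[] Δ:[((p0 → (p1 → p0)) → ((p2 → p1) → (p2 → p0)))=F] refutes=True  ← countermodel

Result: NO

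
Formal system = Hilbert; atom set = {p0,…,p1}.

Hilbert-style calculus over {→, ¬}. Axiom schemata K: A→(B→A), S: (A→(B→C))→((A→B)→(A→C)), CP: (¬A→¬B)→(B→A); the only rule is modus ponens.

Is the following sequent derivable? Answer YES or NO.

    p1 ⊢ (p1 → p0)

Search for a countermodel by truth-table:
  v=00: Γ:[p1=F] Δ:[(p1 → p0)=T] refutes=False
  v=01: Γ:[p1=T] Δ:[(p1 → p0)=F] refutes=True  ← countermodel

Result: NO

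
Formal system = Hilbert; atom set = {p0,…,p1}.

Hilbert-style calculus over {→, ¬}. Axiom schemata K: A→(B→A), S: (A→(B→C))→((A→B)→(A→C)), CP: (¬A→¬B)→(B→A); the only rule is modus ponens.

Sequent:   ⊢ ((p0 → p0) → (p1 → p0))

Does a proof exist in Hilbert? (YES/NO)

Enumerate valuations to refute Γ ⊢ Δ:
  v=00: Γ:[] Δ:[((p0 → p0) → (p1 → p0))=T] refutes=False
  v=01: Γ:[] Δ:[((p0 → p0) → (p1 → p0))=F] refutes=True  ← countermodel

Result: NO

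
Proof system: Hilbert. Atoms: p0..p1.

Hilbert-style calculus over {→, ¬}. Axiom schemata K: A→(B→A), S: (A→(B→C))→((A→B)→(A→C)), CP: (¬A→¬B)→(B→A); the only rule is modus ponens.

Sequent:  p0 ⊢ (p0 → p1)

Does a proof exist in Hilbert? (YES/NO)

Enumerate valuations to refute Γ ⊢ Δ:
  v=00: Γ:[p0=F] Δ:[(p0 → p1)=T] refutes=False
  v=01: Γ:[p0=F] Δ:[(p0 → p1)=T] refutes=False
  v=10: Γ:[p0=T] Δ:[(p0 → p1)=F] refutes=True  ← countermodel

Result: NO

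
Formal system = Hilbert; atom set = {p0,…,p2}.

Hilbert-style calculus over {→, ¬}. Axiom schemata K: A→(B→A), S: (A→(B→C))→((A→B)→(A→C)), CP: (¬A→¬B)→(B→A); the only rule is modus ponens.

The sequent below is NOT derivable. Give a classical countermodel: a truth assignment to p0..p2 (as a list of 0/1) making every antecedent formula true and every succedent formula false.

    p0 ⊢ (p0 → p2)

Truth-table refutation:
  v=000: Γ:[p0=F] Δ:[(p0 → p2)=T] refutes=False
  v=001: Γ:[p0=F] Δ:[(p0 → p2)=T] refutes=False
  v=010: Γ:[p0=F] Δ:[(p0 → p2)=T] refutes=False
  v=011: Γ:[p0=F] Δ:[(p0 → p2)=T] refutes=False
  v=100: Γ:[p0=T] Δ:[(p0 → p2)=F] refutes=True  ← countermodel

Result: [1, 0, 0]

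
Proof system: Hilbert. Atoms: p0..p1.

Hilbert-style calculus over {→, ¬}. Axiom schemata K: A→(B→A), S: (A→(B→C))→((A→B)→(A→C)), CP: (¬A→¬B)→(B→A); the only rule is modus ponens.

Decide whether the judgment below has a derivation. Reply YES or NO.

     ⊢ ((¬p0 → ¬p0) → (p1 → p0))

Truth-table refutation:
  v=00: Γ:[] Δ:[((¬p0 → ¬p0) → (p1 → p0))=T] refutes=False
  v=01: Γ:[] Δ:[((¬p0 → ¬p0) → (p1 → p0))=F] refutes=True  ← countermodel

Result: NO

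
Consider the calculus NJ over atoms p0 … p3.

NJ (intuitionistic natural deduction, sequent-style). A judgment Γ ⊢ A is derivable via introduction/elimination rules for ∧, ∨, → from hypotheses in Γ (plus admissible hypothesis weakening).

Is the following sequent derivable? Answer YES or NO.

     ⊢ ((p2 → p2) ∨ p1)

Proof tree:
[∨I₁]  ⊢ ((p2 → p2) ∨ p1)
  [→I]  ⊢ (p2 → p2)
    [Ax] p2 ⊢ p2

Result: YES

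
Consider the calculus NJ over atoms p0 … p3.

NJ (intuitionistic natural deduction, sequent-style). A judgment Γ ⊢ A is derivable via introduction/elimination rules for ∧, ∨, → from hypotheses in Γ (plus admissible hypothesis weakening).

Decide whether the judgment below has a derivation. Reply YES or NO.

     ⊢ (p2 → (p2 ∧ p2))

Derivation trace:
[→I]  ⊢ (p2 → (p2 ∧ p2))
  [∧I] p2 ⊢ (p2 ∧ p2)
    [Ax] p2 ⊢ p2
    [Ax] p2 ⊢ p2

Result: YES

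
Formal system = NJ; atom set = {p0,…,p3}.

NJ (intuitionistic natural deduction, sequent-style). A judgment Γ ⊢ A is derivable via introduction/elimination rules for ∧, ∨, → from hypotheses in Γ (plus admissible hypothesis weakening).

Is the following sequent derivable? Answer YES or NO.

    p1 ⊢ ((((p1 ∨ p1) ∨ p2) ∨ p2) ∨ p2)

Derivation trace:
[∨I₁] p1 ⊢ ((((p1 ∨ p1) ∨ p2) ∨ p2) ∨ p2)
  [∨I₁] p1 ⊢ (((p1 ∨ p1) ∨ p2) ∨ p2)
    [∨I₁] p1 ⊢ ((p1 ∨ p1) ∨ p2)
      [∨I₂] p1 ⊢ (p1 ∨ p1)
        [Ax] p1 ⊢ p1

Result: YES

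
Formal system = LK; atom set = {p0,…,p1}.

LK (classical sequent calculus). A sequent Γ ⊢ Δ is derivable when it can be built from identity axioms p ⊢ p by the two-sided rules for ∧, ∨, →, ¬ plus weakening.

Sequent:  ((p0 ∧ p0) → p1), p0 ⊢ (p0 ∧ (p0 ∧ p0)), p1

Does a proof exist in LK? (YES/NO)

Proof tree:
[WR] ((p0 ∧ p0) → p1), p0 ⊢ (p0 ∧ (p0 ∧ p0)), p1
  [∧R] ((p0 ∧ p0) → p1), p0 ⊢ (p0 ∧ (p0 ∧ p0))
    [→L] p0, ((p0 ∧ p0) → p1) ⊢ p0
      [∧R] p0 ⊢ (p0 ∧ p0)
        [Ax] p0 ⊢ p0
        [Ax] p0 ⊢ p0
      [WL] p0, p1 ⊢ p0
        [Ax] p0 ⊢ p0
    [∧R] p0 ⊢ (p0 ∧ p0)
      [Ax] p0 ⊢ p0
      [Ax] p0 ⊢ p0

Result: YES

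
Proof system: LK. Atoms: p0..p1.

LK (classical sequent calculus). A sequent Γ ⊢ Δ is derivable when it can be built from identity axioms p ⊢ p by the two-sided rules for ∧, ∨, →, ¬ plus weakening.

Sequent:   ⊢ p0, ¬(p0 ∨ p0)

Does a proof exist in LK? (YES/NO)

Proof tree:
[¬R]  ⊢ p0, ¬(p0 ∨ p0)
  [∨L] (p0 ∨ p0) ⊢ p0
    [Ax] p0 ⊢ p0
    [Ax] p0 ⊢ p0

Result: YES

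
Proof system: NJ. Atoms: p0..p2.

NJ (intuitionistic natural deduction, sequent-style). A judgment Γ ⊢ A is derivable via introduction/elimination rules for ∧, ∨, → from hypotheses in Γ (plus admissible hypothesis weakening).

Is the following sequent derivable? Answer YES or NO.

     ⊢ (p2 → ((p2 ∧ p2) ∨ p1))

Derivation trace:
[→I]  ⊢ (p2 → ((p2 ∧ p2) ∨ p1))
  [∨I₁] p2 ⊢ ((p2 ∧ p2) ∨ p1)
    [∧I] p2 ⊢ (p2 ∧ p2)
      [Ax] p2 ⊢ p2
      [Ax] p2 ⊢ p2

Result: YES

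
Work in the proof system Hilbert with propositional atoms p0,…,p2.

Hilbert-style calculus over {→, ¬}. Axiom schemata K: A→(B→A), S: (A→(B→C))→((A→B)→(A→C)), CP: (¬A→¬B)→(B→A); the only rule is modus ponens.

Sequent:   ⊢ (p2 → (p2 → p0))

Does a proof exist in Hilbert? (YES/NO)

Enumerate valuations to refute Γ ⊢ Δ:
  v=000: Γ:[] Δ:[(p2 → (p2 → p0))=T] refutes=False
  v=001: Γ:[] Δ:[(p2 → (p2 → p0))=F] refutes=True  ← countermodel

Result: NO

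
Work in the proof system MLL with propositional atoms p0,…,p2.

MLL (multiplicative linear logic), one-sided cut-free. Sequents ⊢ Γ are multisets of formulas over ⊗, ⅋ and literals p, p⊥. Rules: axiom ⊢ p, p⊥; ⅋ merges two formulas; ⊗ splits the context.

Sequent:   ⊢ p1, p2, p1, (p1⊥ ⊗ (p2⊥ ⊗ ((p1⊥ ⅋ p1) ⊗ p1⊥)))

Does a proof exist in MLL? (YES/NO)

Derivation trace:
[⊗]  ⊢ p1, p2, p1, (p1⊥ ⊗ (p2⊥ ⊗ ((p1⊥ ⅋ p1) ⊗ p1⊥)))
  [Ax]  ⊢ p1, p1⊥
  [⊗]  ⊢ p2, p1, (p2⊥ ⊗ ((p1⊥ ⅋ p1) ⊗ p1⊥))
    [Ax]  ⊢ p2, p2⊥
    [⊗]  ⊢ p1, ((p1⊥ ⅋ p1) ⊗ p1⊥)
      [⅋]  ⊢ (p1⊥ ⅋ p1)
        [Ax]  ⊢ p1, p1⊥
      [Ax]  ⊢ p1, p1⊥

Result: YES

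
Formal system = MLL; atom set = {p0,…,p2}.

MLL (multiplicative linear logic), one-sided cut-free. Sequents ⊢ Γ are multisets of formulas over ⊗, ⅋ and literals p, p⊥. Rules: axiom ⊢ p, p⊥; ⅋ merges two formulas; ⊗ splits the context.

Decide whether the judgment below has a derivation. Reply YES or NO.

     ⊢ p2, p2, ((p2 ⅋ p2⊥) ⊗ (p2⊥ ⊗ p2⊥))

Proof tree:
[⊗]  ⊢ p2, p2, ((p2 ⅋ p2⊥) ⊗ (p2⊥ ⊗ p2⊥))
  [⅋]  ⊢ (p2 ⅋ p2⊥)
    [Ax]  ⊢ p2, p2⊥
  [⊗]  ⊢ p2, p2, (p2⊥ ⊗ p2⊥)
    [Ax]  ⊢ p2, p2⊥
    [Ax]  ⊢ p2, p2⊥

Result: YES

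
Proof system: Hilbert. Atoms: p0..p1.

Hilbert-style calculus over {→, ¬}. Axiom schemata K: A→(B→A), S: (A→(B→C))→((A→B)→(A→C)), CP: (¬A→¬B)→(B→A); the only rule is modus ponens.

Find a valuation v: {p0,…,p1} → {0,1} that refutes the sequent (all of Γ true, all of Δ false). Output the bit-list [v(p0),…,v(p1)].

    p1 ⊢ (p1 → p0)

Search for a countermodel by truth-table:
  v=00: Γ:[p1=F] Δ:[(p1 → p0)=T] refutes=False
  v=01: Γ:[p1=T] Δ:[(p1 → p0)=F] refutes=True  ← countermodel

Result: [0, 1]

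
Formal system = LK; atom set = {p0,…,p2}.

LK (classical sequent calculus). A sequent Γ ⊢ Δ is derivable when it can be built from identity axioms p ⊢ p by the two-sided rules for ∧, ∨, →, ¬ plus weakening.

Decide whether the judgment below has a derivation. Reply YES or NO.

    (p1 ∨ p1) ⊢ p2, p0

Enumerate valuations to refute Γ ⊢ Δ:
  v=000: Γ:[(p1 ∨ p1)=F] Δ:[p2=F, p0=F] refutes=False
  v=001: Γ:[(p1 ∨ p1)=F] Δ:[p2=T, p0=F] refutes=False
  v=010: Γ:[(p1 ∨ p1)=T] Δ:[p2=F, p0=F] refutes=True  ← countermodel

Result: NO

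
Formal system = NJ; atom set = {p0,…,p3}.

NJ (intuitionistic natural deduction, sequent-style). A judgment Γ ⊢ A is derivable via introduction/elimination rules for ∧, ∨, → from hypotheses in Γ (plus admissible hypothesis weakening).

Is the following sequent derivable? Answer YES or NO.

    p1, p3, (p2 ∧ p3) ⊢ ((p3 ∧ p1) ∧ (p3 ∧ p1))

Proof tree:
[Wk] p1, p3, (p2 ∧ p3) ⊢ ((p3 ∧ p1) ∧ (p3 ∧ p1))
  [∧I] p1, p3 ⊢ ((p3 ∧ p1) ∧ (p3 ∧ p1))
    [∧I] p1, p3 ⊢ (p3 ∧ p1)
      [Ax] p3 ⊢ p3
      [Ax] p1 ⊢ p1
    [∧I] p1, p3 ⊢ (p3 ∧ p1)
      [Ax] p3 ⊢ p3
      [Ax] p1 ⊢ p1

Result: YES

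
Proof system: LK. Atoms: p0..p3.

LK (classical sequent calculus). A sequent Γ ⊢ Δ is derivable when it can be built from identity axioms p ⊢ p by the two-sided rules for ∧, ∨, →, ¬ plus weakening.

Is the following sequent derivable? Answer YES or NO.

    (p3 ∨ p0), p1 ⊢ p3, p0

Derivation trace:
[WL] (p3 ∨ p0), p1 ⊢ p3, p0
  [∨L] (p3 ∨ p0) ⊢ p3, p0
    [WR] p3 ⊢ p3, p0
      [Ax] p3 ⊢ p3
    [Ax] p0 ⊢ p0

Result: YES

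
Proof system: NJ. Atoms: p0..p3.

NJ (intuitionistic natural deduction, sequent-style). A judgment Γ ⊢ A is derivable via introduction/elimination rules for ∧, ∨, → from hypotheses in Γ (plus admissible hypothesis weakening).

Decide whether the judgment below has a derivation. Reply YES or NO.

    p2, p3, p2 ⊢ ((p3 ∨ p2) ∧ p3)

Derivation trace:
[Wk] p2, p3, p2 ⊢ ((p3 ∨ p2) ∧ p3)
  [∧I] p2, p3 ⊢ ((p3 ∨ p2) ∧ p3)
    [∨I₂] p2 ⊢ (p3 ∨ p2)
      [Ax] p2 ⊢ p2
    [Ax] p3 ⊢ p3

Result: YES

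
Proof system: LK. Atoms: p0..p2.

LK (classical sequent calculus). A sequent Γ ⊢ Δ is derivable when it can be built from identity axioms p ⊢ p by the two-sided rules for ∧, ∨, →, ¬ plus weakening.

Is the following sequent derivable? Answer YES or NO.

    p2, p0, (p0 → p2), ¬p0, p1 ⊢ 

Derivation trace:
[WL] p2, p0, (p0 → p2), ¬p0, p1 ⊢ 
  [¬L] p2, p0, (p0 → p2), ¬p0 ⊢ 
    [→L] p2, p0, (p0 → p2) ⊢ p0
      [WL] p0, p2 ⊢ p0
        [Ax] p0 ⊢ p0
      [WL] p0, p2 ⊢ p0
        [Ax] p0 ⊢ p0

Result: YES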